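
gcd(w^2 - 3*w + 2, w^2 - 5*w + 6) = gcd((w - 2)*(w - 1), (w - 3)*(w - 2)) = w - 2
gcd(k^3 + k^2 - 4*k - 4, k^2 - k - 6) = k + 2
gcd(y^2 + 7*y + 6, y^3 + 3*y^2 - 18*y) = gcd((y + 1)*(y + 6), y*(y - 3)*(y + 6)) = y + 6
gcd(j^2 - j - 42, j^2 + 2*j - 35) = 1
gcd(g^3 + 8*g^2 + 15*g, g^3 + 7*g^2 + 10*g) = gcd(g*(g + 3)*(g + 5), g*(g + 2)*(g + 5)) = g^2 + 5*g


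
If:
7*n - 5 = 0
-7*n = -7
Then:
No Solution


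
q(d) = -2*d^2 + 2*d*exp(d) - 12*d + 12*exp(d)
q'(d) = 2*d*exp(d) - 4*d + 14*exp(d) - 12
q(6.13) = 10997.21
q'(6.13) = 12028.27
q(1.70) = 58.12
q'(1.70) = 76.45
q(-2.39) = 17.92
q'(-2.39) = -1.60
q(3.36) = 476.03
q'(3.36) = 571.07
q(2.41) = 146.74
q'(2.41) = 187.90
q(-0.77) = 12.90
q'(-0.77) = -3.15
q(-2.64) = 18.22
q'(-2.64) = -0.82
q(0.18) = 12.57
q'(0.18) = 4.47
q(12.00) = 5858740.49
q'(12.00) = 6184622.07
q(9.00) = 242822.52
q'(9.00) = 259250.69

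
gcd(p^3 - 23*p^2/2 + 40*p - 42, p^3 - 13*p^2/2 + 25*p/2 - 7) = p^2 - 11*p/2 + 7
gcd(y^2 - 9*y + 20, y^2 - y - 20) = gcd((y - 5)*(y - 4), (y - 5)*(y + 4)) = y - 5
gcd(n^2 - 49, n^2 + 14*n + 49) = n + 7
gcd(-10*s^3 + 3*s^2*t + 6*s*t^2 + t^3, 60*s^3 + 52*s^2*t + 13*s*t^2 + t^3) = 10*s^2 + 7*s*t + t^2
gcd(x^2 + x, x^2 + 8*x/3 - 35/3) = 1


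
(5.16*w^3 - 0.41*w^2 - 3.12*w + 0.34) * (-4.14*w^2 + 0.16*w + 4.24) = -21.3624*w^5 + 2.523*w^4 + 34.7296*w^3 - 3.6452*w^2 - 13.1744*w + 1.4416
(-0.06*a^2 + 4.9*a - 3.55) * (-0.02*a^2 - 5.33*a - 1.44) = 0.0012*a^4 + 0.2218*a^3 - 25.9596*a^2 + 11.8655*a + 5.112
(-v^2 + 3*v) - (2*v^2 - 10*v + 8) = -3*v^2 + 13*v - 8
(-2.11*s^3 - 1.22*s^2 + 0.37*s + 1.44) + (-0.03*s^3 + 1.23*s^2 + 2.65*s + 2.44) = -2.14*s^3 + 0.01*s^2 + 3.02*s + 3.88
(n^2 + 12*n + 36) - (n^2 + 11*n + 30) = n + 6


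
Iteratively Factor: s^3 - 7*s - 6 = (s + 1)*(s^2 - s - 6) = (s - 3)*(s + 1)*(s + 2)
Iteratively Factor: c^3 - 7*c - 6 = (c + 2)*(c^2 - 2*c - 3) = (c - 3)*(c + 2)*(c + 1)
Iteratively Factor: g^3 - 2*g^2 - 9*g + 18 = (g - 3)*(g^2 + g - 6) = (g - 3)*(g - 2)*(g + 3)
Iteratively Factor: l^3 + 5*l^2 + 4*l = (l + 4)*(l^2 + l) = l*(l + 4)*(l + 1)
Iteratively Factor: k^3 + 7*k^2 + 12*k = (k)*(k^2 + 7*k + 12) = k*(k + 3)*(k + 4)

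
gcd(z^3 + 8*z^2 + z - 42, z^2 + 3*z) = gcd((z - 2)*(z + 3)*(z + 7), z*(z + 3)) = z + 3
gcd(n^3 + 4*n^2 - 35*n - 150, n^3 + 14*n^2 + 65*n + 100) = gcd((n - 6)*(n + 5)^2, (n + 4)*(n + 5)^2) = n^2 + 10*n + 25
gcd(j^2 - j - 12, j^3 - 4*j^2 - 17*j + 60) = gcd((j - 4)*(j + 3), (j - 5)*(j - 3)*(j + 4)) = 1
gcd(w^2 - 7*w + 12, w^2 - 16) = w - 4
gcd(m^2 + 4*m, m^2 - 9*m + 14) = 1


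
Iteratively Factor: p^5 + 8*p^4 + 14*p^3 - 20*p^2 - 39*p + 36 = (p + 3)*(p^4 + 5*p^3 - p^2 - 17*p + 12) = (p + 3)^2*(p^3 + 2*p^2 - 7*p + 4) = (p - 1)*(p + 3)^2*(p^2 + 3*p - 4) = (p - 1)*(p + 3)^2*(p + 4)*(p - 1)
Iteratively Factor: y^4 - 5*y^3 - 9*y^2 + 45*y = (y + 3)*(y^3 - 8*y^2 + 15*y) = y*(y + 3)*(y^2 - 8*y + 15) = y*(y - 5)*(y + 3)*(y - 3)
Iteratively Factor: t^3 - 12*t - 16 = (t - 4)*(t^2 + 4*t + 4) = (t - 4)*(t + 2)*(t + 2)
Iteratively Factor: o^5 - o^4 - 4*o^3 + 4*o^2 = (o - 2)*(o^4 + o^3 - 2*o^2) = o*(o - 2)*(o^3 + o^2 - 2*o) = o*(o - 2)*(o + 2)*(o^2 - o) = o*(o - 2)*(o - 1)*(o + 2)*(o)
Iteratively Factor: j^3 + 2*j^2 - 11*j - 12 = (j + 4)*(j^2 - 2*j - 3) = (j - 3)*(j + 4)*(j + 1)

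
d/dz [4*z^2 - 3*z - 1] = 8*z - 3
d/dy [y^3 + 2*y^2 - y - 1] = 3*y^2 + 4*y - 1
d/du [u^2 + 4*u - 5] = 2*u + 4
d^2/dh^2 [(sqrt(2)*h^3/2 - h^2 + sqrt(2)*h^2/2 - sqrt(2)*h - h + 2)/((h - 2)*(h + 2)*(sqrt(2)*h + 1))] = 2*(-3*h^3 + sqrt(2)*h^3 + 12*h^2 - 18*h - 3*sqrt(2)*h + 3*sqrt(2) + 11)/(2*sqrt(2)*h^6 - 12*sqrt(2)*h^5 + 6*h^5 - 36*h^4 + 27*sqrt(2)*h^4 - 34*sqrt(2)*h^3 + 73*h^3 - 54*h^2 + 36*sqrt(2)*h^2 - 24*sqrt(2)*h + 12*h - 8)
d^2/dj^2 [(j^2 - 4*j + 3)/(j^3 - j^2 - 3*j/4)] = 8*(16*j^6 - 192*j^5 + 516*j^4 - 508*j^3 + 36*j^2 + 108*j + 27)/(j^3*(64*j^6 - 192*j^5 + 48*j^4 + 224*j^3 - 36*j^2 - 108*j - 27))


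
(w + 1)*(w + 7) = w^2 + 8*w + 7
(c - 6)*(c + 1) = c^2 - 5*c - 6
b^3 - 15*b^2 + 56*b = b*(b - 8)*(b - 7)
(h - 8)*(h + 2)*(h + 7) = h^3 + h^2 - 58*h - 112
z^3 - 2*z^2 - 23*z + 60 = (z - 4)*(z - 3)*(z + 5)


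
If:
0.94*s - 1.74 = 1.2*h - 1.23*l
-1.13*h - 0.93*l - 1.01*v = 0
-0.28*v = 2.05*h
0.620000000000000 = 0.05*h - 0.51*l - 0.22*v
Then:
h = -0.35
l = -2.35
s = 4.48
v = 2.56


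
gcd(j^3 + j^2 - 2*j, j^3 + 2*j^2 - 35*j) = j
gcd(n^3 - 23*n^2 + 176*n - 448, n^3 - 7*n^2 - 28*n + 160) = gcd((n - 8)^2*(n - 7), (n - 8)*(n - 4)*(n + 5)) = n - 8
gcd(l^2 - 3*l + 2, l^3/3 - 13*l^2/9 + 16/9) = 1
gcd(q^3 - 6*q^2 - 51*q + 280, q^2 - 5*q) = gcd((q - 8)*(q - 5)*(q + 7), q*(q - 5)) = q - 5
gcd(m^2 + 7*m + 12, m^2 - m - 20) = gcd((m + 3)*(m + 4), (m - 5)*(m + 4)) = m + 4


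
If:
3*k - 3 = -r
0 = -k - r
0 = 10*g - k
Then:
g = 3/20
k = 3/2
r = -3/2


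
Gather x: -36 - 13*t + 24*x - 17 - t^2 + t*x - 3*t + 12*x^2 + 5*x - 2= -t^2 - 16*t + 12*x^2 + x*(t + 29) - 55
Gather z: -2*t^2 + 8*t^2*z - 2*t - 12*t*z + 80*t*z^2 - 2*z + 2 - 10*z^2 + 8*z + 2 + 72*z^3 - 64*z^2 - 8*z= -2*t^2 - 2*t + 72*z^3 + z^2*(80*t - 74) + z*(8*t^2 - 12*t - 2) + 4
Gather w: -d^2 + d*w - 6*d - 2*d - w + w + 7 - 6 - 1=-d^2 + d*w - 8*d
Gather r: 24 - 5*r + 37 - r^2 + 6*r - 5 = -r^2 + r + 56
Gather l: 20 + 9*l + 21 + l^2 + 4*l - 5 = l^2 + 13*l + 36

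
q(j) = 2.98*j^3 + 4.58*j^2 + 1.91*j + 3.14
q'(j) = 8.94*j^2 + 9.16*j + 1.91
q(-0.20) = 2.92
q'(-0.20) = 0.44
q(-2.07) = -7.62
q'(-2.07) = 21.26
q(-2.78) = -30.80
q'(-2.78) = 45.54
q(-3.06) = -45.20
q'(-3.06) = 57.59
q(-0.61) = 3.00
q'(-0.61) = -0.35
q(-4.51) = -185.68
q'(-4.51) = 142.44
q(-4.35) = -163.80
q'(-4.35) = 131.23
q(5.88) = 778.55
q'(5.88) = 364.87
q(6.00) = 823.16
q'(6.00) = 378.71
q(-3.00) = -41.83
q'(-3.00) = 54.89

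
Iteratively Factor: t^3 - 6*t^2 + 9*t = (t)*(t^2 - 6*t + 9) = t*(t - 3)*(t - 3)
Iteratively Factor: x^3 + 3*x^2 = (x)*(x^2 + 3*x) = x*(x + 3)*(x)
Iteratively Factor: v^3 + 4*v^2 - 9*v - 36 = (v - 3)*(v^2 + 7*v + 12) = (v - 3)*(v + 3)*(v + 4)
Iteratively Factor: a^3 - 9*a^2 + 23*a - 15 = (a - 5)*(a^2 - 4*a + 3) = (a - 5)*(a - 1)*(a - 3)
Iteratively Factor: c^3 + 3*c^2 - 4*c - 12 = (c + 2)*(c^2 + c - 6) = (c - 2)*(c + 2)*(c + 3)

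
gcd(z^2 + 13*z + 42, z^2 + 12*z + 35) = z + 7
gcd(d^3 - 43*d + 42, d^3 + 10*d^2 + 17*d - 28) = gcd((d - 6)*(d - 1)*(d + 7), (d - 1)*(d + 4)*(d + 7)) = d^2 + 6*d - 7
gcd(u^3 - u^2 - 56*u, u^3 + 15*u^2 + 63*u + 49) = u + 7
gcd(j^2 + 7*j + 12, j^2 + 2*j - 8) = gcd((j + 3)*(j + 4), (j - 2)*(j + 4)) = j + 4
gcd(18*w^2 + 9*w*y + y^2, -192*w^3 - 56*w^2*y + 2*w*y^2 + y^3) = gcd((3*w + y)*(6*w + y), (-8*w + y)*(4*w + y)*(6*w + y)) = 6*w + y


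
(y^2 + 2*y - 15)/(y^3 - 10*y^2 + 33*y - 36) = (y + 5)/(y^2 - 7*y + 12)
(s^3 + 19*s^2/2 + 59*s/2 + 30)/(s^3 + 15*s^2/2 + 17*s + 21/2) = (2*s^2 + 13*s + 20)/(2*s^2 + 9*s + 7)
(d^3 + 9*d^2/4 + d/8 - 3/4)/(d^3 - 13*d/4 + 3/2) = (4*d + 3)/(2*(2*d - 3))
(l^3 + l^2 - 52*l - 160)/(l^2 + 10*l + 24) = (l^2 - 3*l - 40)/(l + 6)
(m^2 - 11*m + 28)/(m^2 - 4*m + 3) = (m^2 - 11*m + 28)/(m^2 - 4*m + 3)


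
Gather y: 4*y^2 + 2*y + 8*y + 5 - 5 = 4*y^2 + 10*y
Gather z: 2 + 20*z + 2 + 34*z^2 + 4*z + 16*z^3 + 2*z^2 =16*z^3 + 36*z^2 + 24*z + 4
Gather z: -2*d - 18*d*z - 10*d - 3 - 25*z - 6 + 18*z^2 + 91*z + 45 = -12*d + 18*z^2 + z*(66 - 18*d) + 36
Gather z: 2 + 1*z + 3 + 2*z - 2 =3*z + 3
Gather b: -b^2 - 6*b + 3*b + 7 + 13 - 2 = -b^2 - 3*b + 18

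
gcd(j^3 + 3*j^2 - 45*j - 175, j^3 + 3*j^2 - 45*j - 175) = j^3 + 3*j^2 - 45*j - 175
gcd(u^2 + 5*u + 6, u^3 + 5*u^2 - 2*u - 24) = u + 3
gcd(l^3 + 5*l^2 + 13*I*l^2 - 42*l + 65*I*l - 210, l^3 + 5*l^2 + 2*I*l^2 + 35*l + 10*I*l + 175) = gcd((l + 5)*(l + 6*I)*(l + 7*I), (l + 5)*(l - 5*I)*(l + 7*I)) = l^2 + l*(5 + 7*I) + 35*I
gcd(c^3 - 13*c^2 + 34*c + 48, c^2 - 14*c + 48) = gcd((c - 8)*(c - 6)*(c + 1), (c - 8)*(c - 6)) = c^2 - 14*c + 48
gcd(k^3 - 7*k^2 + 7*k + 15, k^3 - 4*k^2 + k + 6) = k^2 - 2*k - 3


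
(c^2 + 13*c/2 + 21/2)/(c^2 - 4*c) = (2*c^2 + 13*c + 21)/(2*c*(c - 4))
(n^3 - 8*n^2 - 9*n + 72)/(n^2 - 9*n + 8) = (n^2 - 9)/(n - 1)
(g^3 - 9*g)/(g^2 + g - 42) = g*(g^2 - 9)/(g^2 + g - 42)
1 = 1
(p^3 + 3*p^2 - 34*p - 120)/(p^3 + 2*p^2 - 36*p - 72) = (p^2 + 9*p + 20)/(p^2 + 8*p + 12)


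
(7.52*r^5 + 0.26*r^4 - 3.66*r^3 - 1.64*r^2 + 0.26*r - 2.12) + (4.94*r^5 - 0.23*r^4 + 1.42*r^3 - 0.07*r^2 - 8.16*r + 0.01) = 12.46*r^5 + 0.03*r^4 - 2.24*r^3 - 1.71*r^2 - 7.9*r - 2.11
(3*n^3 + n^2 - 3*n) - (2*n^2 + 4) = 3*n^3 - n^2 - 3*n - 4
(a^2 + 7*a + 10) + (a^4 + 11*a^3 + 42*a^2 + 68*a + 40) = a^4 + 11*a^3 + 43*a^2 + 75*a + 50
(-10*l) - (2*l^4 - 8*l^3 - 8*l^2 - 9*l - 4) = -2*l^4 + 8*l^3 + 8*l^2 - l + 4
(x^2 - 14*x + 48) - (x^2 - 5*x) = 48 - 9*x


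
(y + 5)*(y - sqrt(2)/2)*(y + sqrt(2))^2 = y^4 + 3*sqrt(2)*y^3/2 + 5*y^3 + 15*sqrt(2)*y^2/2 - sqrt(2)*y - 5*sqrt(2)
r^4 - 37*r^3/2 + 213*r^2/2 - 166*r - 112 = (r - 8)*(r - 7)*(r - 4)*(r + 1/2)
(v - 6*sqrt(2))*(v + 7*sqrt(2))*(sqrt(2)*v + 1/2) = sqrt(2)*v^3 + 5*v^2/2 - 167*sqrt(2)*v/2 - 42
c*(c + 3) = c^2 + 3*c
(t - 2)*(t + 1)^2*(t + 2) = t^4 + 2*t^3 - 3*t^2 - 8*t - 4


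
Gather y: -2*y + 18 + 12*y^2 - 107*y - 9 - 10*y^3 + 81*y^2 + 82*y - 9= -10*y^3 + 93*y^2 - 27*y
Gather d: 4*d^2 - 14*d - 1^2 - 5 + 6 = 4*d^2 - 14*d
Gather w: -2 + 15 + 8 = 21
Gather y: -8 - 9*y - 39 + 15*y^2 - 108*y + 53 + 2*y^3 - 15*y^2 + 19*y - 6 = 2*y^3 - 98*y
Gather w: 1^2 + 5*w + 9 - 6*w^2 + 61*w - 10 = -6*w^2 + 66*w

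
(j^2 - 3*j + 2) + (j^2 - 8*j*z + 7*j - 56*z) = 2*j^2 - 8*j*z + 4*j - 56*z + 2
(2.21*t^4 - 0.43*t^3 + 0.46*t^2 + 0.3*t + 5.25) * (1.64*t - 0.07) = 3.6244*t^5 - 0.8599*t^4 + 0.7845*t^3 + 0.4598*t^2 + 8.589*t - 0.3675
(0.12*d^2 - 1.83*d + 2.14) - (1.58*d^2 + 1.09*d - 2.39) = -1.46*d^2 - 2.92*d + 4.53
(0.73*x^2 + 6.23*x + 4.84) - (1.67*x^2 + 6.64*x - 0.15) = -0.94*x^2 - 0.409999999999999*x + 4.99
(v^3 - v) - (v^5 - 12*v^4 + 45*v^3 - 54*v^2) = -v^5 + 12*v^4 - 44*v^3 + 54*v^2 - v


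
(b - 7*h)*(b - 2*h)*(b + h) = b^3 - 8*b^2*h + 5*b*h^2 + 14*h^3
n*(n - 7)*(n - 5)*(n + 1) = n^4 - 11*n^3 + 23*n^2 + 35*n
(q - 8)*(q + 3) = q^2 - 5*q - 24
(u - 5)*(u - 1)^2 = u^3 - 7*u^2 + 11*u - 5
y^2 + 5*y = y*(y + 5)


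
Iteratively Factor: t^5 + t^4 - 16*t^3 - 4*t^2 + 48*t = (t + 4)*(t^4 - 3*t^3 - 4*t^2 + 12*t) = (t + 2)*(t + 4)*(t^3 - 5*t^2 + 6*t) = (t - 2)*(t + 2)*(t + 4)*(t^2 - 3*t) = (t - 3)*(t - 2)*(t + 2)*(t + 4)*(t)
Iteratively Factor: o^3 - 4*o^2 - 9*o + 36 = (o - 4)*(o^2 - 9) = (o - 4)*(o + 3)*(o - 3)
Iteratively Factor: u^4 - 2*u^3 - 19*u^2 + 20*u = (u - 5)*(u^3 + 3*u^2 - 4*u) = (u - 5)*(u - 1)*(u^2 + 4*u) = (u - 5)*(u - 1)*(u + 4)*(u)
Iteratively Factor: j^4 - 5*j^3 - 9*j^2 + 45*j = (j + 3)*(j^3 - 8*j^2 + 15*j) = j*(j + 3)*(j^2 - 8*j + 15) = j*(j - 3)*(j + 3)*(j - 5)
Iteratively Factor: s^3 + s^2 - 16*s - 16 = (s + 4)*(s^2 - 3*s - 4) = (s + 1)*(s + 4)*(s - 4)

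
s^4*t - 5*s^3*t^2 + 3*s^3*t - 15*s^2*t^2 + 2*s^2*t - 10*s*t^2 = s*(s + 2)*(s - 5*t)*(s*t + t)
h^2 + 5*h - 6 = (h - 1)*(h + 6)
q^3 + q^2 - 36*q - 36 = (q - 6)*(q + 1)*(q + 6)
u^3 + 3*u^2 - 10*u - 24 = (u - 3)*(u + 2)*(u + 4)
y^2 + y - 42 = (y - 6)*(y + 7)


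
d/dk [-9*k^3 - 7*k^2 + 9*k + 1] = -27*k^2 - 14*k + 9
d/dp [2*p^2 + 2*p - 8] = 4*p + 2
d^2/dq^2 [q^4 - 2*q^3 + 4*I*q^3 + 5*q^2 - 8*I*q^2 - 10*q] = 12*q^2 + q*(-12 + 24*I) + 10 - 16*I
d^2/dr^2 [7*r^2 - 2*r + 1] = 14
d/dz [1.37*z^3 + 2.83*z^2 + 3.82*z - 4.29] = 4.11*z^2 + 5.66*z + 3.82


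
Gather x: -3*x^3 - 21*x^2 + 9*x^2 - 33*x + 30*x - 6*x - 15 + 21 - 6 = -3*x^3 - 12*x^2 - 9*x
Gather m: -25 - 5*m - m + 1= -6*m - 24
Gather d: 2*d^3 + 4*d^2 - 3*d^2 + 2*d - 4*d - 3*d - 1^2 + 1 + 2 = 2*d^3 + d^2 - 5*d + 2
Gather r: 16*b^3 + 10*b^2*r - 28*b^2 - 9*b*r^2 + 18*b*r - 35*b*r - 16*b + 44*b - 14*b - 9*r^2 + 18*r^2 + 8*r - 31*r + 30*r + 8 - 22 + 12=16*b^3 - 28*b^2 + 14*b + r^2*(9 - 9*b) + r*(10*b^2 - 17*b + 7) - 2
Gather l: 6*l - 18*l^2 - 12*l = -18*l^2 - 6*l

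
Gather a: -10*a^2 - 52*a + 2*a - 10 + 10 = -10*a^2 - 50*a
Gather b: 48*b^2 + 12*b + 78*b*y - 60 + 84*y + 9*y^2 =48*b^2 + b*(78*y + 12) + 9*y^2 + 84*y - 60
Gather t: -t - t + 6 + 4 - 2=8 - 2*t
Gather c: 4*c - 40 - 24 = 4*c - 64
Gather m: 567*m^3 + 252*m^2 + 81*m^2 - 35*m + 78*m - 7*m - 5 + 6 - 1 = 567*m^3 + 333*m^2 + 36*m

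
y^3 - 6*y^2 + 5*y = y*(y - 5)*(y - 1)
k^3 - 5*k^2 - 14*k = k*(k - 7)*(k + 2)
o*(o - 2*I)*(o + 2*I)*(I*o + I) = I*o^4 + I*o^3 + 4*I*o^2 + 4*I*o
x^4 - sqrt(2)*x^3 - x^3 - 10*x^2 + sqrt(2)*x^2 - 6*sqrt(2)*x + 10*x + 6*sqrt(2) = (x - 1)*(x - 3*sqrt(2))*(x + sqrt(2))^2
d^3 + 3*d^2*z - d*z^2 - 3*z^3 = (d - z)*(d + z)*(d + 3*z)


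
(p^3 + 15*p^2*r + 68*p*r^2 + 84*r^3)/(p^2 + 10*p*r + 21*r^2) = (p^2 + 8*p*r + 12*r^2)/(p + 3*r)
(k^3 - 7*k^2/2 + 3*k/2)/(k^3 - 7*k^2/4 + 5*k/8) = 4*(k - 3)/(4*k - 5)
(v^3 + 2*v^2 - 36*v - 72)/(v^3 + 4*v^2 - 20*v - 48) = (v - 6)/(v - 4)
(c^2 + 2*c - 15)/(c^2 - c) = (c^2 + 2*c - 15)/(c*(c - 1))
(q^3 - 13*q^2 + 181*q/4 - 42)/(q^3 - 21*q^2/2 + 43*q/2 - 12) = (q - 7/2)/(q - 1)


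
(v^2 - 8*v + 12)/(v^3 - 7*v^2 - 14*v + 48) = (v - 6)/(v^2 - 5*v - 24)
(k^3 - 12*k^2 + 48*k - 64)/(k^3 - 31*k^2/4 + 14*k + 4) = 4*(k - 4)/(4*k + 1)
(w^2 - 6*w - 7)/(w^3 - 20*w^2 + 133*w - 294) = (w + 1)/(w^2 - 13*w + 42)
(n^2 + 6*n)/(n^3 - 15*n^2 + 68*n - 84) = n*(n + 6)/(n^3 - 15*n^2 + 68*n - 84)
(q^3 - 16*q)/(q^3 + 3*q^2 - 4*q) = (q - 4)/(q - 1)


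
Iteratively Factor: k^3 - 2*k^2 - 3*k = (k - 3)*(k^2 + k) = k*(k - 3)*(k + 1)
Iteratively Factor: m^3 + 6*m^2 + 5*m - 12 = (m + 3)*(m^2 + 3*m - 4) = (m + 3)*(m + 4)*(m - 1)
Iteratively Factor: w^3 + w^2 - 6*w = (w - 2)*(w^2 + 3*w) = w*(w - 2)*(w + 3)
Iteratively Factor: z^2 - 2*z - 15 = (z - 5)*(z + 3)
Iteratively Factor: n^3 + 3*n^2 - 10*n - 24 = (n + 2)*(n^2 + n - 12) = (n + 2)*(n + 4)*(n - 3)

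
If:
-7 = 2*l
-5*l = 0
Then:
No Solution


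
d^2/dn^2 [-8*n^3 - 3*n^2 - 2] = -48*n - 6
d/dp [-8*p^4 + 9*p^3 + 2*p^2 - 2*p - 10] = -32*p^3 + 27*p^2 + 4*p - 2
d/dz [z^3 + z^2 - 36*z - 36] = 3*z^2 + 2*z - 36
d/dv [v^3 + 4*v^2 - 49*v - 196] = 3*v^2 + 8*v - 49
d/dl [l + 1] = 1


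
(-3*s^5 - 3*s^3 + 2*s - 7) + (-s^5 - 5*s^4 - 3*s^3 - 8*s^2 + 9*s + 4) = -4*s^5 - 5*s^4 - 6*s^3 - 8*s^2 + 11*s - 3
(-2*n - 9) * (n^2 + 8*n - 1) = -2*n^3 - 25*n^2 - 70*n + 9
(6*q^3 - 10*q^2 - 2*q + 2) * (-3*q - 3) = -18*q^4 + 12*q^3 + 36*q^2 - 6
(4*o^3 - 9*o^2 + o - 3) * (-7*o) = -28*o^4 + 63*o^3 - 7*o^2 + 21*o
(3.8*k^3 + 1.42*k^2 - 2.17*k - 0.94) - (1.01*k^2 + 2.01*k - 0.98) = 3.8*k^3 + 0.41*k^2 - 4.18*k + 0.04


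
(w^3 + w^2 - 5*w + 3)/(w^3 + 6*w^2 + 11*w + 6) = (w^2 - 2*w + 1)/(w^2 + 3*w + 2)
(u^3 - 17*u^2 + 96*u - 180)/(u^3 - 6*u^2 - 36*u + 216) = (u - 5)/(u + 6)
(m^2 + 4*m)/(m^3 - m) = (m + 4)/(m^2 - 1)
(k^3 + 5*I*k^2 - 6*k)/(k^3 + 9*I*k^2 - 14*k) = (k + 3*I)/(k + 7*I)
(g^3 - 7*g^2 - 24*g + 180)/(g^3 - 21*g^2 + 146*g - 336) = (g^2 - g - 30)/(g^2 - 15*g + 56)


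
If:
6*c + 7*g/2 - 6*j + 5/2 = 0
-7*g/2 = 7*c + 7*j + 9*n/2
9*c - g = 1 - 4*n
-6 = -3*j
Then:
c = 1550/619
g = -977/619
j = 2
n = -3577/619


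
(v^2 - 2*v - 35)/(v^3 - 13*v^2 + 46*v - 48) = (v^2 - 2*v - 35)/(v^3 - 13*v^2 + 46*v - 48)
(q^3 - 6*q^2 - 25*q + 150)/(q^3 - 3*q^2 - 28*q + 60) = (q - 5)/(q - 2)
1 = 1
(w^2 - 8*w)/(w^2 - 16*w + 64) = w/(w - 8)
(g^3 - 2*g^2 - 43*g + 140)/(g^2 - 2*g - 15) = (g^2 + 3*g - 28)/(g + 3)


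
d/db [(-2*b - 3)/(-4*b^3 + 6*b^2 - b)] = (-16*b^3 - 24*b^2 + 36*b - 3)/(b^2*(16*b^4 - 48*b^3 + 44*b^2 - 12*b + 1))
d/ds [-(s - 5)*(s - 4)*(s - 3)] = -3*s^2 + 24*s - 47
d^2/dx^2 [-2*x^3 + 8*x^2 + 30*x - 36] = 16 - 12*x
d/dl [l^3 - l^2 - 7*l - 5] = 3*l^2 - 2*l - 7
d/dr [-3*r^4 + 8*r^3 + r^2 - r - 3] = -12*r^3 + 24*r^2 + 2*r - 1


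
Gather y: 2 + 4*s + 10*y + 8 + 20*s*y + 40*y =4*s + y*(20*s + 50) + 10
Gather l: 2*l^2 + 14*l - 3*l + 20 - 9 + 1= 2*l^2 + 11*l + 12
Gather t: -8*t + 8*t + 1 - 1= 0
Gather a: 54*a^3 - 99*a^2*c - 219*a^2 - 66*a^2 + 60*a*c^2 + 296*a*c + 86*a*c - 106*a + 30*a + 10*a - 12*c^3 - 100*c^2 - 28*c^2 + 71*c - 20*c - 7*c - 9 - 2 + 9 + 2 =54*a^3 + a^2*(-99*c - 285) + a*(60*c^2 + 382*c - 66) - 12*c^3 - 128*c^2 + 44*c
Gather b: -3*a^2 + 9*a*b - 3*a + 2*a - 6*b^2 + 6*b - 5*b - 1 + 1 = -3*a^2 - a - 6*b^2 + b*(9*a + 1)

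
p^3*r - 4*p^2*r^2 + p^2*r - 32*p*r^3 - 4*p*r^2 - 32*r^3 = (p - 8*r)*(p + 4*r)*(p*r + r)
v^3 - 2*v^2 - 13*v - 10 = (v - 5)*(v + 1)*(v + 2)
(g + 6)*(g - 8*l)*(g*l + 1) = g^3*l - 8*g^2*l^2 + 6*g^2*l + g^2 - 48*g*l^2 - 8*g*l + 6*g - 48*l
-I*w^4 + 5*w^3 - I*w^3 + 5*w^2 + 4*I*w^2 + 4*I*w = w*(w + 1)*(w + 4*I)*(-I*w + 1)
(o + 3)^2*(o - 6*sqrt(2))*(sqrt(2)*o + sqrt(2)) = sqrt(2)*o^4 - 12*o^3 + 7*sqrt(2)*o^3 - 84*o^2 + 15*sqrt(2)*o^2 - 180*o + 9*sqrt(2)*o - 108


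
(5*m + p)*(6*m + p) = 30*m^2 + 11*m*p + p^2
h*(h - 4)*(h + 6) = h^3 + 2*h^2 - 24*h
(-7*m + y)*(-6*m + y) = 42*m^2 - 13*m*y + y^2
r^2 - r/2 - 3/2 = (r - 3/2)*(r + 1)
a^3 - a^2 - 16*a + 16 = (a - 4)*(a - 1)*(a + 4)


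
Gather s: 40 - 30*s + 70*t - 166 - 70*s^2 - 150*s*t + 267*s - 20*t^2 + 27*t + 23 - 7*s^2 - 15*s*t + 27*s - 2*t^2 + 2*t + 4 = -77*s^2 + s*(264 - 165*t) - 22*t^2 + 99*t - 99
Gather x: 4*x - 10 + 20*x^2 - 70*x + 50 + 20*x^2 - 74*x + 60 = 40*x^2 - 140*x + 100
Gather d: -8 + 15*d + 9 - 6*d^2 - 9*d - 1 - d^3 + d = -d^3 - 6*d^2 + 7*d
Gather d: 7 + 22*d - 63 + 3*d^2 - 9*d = 3*d^2 + 13*d - 56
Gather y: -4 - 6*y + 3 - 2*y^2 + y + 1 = -2*y^2 - 5*y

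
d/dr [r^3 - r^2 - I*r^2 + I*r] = 3*r^2 - 2*r - 2*I*r + I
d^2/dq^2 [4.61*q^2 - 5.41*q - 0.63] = 9.22000000000000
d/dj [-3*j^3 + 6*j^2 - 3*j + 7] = -9*j^2 + 12*j - 3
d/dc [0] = 0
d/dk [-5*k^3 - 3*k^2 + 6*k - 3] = -15*k^2 - 6*k + 6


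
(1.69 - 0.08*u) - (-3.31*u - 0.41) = 3.23*u + 2.1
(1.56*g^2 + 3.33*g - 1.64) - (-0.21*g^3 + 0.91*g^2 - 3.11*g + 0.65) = 0.21*g^3 + 0.65*g^2 + 6.44*g - 2.29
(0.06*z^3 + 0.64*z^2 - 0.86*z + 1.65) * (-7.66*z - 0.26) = -0.4596*z^4 - 4.918*z^3 + 6.4212*z^2 - 12.4154*z - 0.429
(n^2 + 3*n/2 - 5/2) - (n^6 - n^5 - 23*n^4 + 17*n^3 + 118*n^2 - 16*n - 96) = -n^6 + n^5 + 23*n^4 - 17*n^3 - 117*n^2 + 35*n/2 + 187/2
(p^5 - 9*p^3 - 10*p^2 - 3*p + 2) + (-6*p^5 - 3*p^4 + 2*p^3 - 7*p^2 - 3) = -5*p^5 - 3*p^4 - 7*p^3 - 17*p^2 - 3*p - 1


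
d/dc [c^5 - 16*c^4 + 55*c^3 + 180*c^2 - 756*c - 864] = 5*c^4 - 64*c^3 + 165*c^2 + 360*c - 756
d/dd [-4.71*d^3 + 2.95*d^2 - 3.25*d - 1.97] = -14.13*d^2 + 5.9*d - 3.25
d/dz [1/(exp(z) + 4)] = -exp(z)/(exp(z) + 4)^2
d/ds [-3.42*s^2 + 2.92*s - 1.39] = 2.92 - 6.84*s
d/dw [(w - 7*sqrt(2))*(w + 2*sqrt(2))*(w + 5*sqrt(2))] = 3*w^2 - 78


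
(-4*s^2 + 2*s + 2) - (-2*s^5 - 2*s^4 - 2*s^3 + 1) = 2*s^5 + 2*s^4 + 2*s^3 - 4*s^2 + 2*s + 1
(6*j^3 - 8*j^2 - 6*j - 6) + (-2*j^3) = 4*j^3 - 8*j^2 - 6*j - 6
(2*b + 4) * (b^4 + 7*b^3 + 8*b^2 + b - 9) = 2*b^5 + 18*b^4 + 44*b^3 + 34*b^2 - 14*b - 36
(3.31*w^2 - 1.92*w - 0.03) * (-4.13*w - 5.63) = -13.6703*w^3 - 10.7057*w^2 + 10.9335*w + 0.1689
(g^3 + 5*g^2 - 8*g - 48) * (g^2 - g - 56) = g^5 + 4*g^4 - 69*g^3 - 320*g^2 + 496*g + 2688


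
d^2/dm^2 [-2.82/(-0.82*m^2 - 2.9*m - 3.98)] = (-3.792336*m^2 - 13.41192*m + 2.82*(1.64*m + 2.9)*(3.28*m + 5.8) - 18.406704)/(0.82*m^2 + 2.9*m + 3.98)^3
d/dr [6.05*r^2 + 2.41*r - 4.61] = 12.1*r + 2.41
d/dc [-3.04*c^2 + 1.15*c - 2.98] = 1.15 - 6.08*c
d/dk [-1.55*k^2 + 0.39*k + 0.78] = 0.39 - 3.1*k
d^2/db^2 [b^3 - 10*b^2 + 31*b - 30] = 6*b - 20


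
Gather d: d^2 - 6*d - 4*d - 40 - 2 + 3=d^2 - 10*d - 39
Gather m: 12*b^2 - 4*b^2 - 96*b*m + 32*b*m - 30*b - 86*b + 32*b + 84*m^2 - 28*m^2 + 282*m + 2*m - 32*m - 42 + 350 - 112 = 8*b^2 - 84*b + 56*m^2 + m*(252 - 64*b) + 196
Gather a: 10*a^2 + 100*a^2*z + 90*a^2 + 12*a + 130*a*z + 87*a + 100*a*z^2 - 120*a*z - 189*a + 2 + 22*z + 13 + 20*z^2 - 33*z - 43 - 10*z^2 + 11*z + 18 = a^2*(100*z + 100) + a*(100*z^2 + 10*z - 90) + 10*z^2 - 10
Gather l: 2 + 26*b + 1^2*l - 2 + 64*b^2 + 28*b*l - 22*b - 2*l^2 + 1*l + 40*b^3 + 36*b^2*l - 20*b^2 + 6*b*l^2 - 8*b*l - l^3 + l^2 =40*b^3 + 44*b^2 + 4*b - l^3 + l^2*(6*b - 1) + l*(36*b^2 + 20*b + 2)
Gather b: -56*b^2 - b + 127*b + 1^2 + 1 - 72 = -56*b^2 + 126*b - 70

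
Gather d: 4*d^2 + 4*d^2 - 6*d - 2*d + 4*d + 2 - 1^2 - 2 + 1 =8*d^2 - 4*d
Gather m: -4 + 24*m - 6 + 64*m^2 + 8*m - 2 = 64*m^2 + 32*m - 12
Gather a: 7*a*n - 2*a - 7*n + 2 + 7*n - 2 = a*(7*n - 2)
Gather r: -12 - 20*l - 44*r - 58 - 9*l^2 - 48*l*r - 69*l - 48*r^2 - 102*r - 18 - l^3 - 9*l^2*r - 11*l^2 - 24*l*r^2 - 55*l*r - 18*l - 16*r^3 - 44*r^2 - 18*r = -l^3 - 20*l^2 - 107*l - 16*r^3 + r^2*(-24*l - 92) + r*(-9*l^2 - 103*l - 164) - 88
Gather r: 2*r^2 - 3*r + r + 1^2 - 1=2*r^2 - 2*r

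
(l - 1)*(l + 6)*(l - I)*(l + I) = l^4 + 5*l^3 - 5*l^2 + 5*l - 6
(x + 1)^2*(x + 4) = x^3 + 6*x^2 + 9*x + 4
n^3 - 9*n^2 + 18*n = n*(n - 6)*(n - 3)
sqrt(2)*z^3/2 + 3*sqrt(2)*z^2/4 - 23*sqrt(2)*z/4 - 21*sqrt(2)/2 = (z - 7/2)*(z + 3)*(sqrt(2)*z/2 + sqrt(2))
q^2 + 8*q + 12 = (q + 2)*(q + 6)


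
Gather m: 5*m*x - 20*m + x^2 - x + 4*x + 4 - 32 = m*(5*x - 20) + x^2 + 3*x - 28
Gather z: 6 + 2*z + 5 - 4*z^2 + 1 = -4*z^2 + 2*z + 12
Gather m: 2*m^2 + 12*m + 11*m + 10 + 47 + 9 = 2*m^2 + 23*m + 66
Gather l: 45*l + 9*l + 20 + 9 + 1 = 54*l + 30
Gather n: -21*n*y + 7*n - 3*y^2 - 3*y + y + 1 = n*(7 - 21*y) - 3*y^2 - 2*y + 1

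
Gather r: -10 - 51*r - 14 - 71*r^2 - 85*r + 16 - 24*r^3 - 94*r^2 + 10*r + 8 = -24*r^3 - 165*r^2 - 126*r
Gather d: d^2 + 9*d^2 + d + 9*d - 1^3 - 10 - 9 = 10*d^2 + 10*d - 20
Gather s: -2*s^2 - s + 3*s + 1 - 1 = -2*s^2 + 2*s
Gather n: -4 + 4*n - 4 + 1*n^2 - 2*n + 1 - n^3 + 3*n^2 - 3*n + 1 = -n^3 + 4*n^2 - n - 6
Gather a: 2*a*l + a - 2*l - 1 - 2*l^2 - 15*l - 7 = a*(2*l + 1) - 2*l^2 - 17*l - 8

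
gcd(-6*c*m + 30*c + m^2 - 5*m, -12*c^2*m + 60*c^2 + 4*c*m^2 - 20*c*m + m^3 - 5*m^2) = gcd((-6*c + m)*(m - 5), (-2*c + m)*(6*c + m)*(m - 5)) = m - 5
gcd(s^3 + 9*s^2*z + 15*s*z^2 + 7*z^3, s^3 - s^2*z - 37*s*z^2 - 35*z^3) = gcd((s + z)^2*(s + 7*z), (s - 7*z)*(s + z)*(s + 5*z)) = s + z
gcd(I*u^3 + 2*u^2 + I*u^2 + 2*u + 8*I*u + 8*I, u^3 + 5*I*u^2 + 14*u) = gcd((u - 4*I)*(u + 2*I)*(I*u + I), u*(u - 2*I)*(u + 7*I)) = 1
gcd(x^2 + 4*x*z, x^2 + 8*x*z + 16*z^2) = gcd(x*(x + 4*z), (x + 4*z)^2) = x + 4*z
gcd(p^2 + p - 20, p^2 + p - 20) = p^2 + p - 20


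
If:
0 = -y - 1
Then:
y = -1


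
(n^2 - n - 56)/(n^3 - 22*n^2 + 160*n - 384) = (n + 7)/(n^2 - 14*n + 48)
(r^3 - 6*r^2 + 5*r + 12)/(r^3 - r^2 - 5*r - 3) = (r - 4)/(r + 1)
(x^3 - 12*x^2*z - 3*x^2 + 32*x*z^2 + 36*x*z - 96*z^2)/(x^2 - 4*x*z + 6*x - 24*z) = (x^2 - 8*x*z - 3*x + 24*z)/(x + 6)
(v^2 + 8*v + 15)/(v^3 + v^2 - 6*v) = (v + 5)/(v*(v - 2))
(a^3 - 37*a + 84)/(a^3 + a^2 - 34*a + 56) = (a - 3)/(a - 2)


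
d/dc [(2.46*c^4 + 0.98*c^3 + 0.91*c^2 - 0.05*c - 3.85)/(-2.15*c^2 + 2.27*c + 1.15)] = (-10.578*c^5 + 14.6456*c^4 + 15.7652*c^3 + 5.3392*c^2 - 14.462*c + 8.682)/(4.6225*c^4 - 9.761*c^3 + 0.2079*c^2 + 5.221*c + 1.3225)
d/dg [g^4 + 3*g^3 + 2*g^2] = g*(4*g^2 + 9*g + 4)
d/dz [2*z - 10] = 2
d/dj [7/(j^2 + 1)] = -14*j/(j^2 + 1)^2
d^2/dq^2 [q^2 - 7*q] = 2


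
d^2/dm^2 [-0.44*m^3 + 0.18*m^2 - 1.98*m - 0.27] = 0.36 - 2.64*m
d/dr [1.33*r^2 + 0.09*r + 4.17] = 2.66*r + 0.09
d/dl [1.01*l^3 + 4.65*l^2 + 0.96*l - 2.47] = 3.03*l^2 + 9.3*l + 0.96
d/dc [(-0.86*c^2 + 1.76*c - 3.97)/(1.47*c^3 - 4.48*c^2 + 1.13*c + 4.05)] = (1.2642*c^4 - 5.1744*c^3 + 24.4207*c^2 - 42.5372*c + 11.6141)/(2.1609*c^6 - 13.1712*c^5 + 23.3926*c^4 + 1.7822*c^3 - 35.0111*c^2 + 9.153*c + 16.4025)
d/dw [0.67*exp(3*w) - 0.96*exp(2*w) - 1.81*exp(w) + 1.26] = (2.01*exp(2*w) - 1.92*exp(w) - 1.81)*exp(w)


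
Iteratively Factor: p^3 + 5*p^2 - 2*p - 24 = (p - 2)*(p^2 + 7*p + 12) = (p - 2)*(p + 4)*(p + 3)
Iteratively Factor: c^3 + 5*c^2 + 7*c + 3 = (c + 1)*(c^2 + 4*c + 3) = (c + 1)^2*(c + 3)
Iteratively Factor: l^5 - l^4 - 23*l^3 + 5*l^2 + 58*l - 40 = (l + 2)*(l^4 - 3*l^3 - 17*l^2 + 39*l - 20) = (l - 5)*(l + 2)*(l^3 + 2*l^2 - 7*l + 4) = (l - 5)*(l - 1)*(l + 2)*(l^2 + 3*l - 4) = (l - 5)*(l - 1)^2*(l + 2)*(l + 4)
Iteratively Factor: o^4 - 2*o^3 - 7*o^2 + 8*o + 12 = (o - 3)*(o^3 + o^2 - 4*o - 4) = (o - 3)*(o - 2)*(o^2 + 3*o + 2) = (o - 3)*(o - 2)*(o + 1)*(o + 2)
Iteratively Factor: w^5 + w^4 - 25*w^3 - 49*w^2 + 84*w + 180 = (w + 3)*(w^4 - 2*w^3 - 19*w^2 + 8*w + 60) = (w - 5)*(w + 3)*(w^3 + 3*w^2 - 4*w - 12) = (w - 5)*(w + 2)*(w + 3)*(w^2 + w - 6) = (w - 5)*(w - 2)*(w + 2)*(w + 3)*(w + 3)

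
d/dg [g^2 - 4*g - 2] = 2*g - 4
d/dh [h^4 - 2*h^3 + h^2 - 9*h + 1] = 4*h^3 - 6*h^2 + 2*h - 9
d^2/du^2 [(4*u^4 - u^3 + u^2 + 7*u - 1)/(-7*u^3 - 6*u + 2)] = 2*(119*u^6 - 1323*u^5 + 72*u^4 + 616*u^3 - 594*u^2 + 54*u - 52)/(343*u^9 + 882*u^7 - 294*u^6 + 756*u^5 - 504*u^4 + 300*u^3 - 216*u^2 + 72*u - 8)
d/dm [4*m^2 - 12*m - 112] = 8*m - 12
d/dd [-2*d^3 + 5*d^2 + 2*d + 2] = -6*d^2 + 10*d + 2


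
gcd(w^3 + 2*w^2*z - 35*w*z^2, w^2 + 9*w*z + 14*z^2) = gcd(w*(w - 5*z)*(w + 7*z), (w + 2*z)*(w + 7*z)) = w + 7*z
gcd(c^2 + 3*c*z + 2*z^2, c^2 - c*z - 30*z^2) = 1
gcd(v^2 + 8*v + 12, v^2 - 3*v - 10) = v + 2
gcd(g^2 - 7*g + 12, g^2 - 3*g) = g - 3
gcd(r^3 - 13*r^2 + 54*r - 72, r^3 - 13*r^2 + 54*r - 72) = r^3 - 13*r^2 + 54*r - 72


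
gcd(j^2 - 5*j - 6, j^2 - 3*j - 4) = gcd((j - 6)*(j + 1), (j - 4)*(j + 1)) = j + 1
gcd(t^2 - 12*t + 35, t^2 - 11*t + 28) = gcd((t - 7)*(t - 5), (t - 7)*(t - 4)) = t - 7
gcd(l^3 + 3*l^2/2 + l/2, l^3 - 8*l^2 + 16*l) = l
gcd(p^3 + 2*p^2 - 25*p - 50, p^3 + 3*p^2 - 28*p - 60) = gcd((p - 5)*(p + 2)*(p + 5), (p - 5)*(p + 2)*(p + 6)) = p^2 - 3*p - 10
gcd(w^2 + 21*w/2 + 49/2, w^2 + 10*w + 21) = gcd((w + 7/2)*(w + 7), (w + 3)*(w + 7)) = w + 7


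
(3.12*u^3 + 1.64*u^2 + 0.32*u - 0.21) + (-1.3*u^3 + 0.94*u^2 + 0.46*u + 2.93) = 1.82*u^3 + 2.58*u^2 + 0.78*u + 2.72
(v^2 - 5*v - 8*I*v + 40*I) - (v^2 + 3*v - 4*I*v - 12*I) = -8*v - 4*I*v + 52*I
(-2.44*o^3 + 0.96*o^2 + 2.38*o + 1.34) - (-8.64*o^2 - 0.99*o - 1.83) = -2.44*o^3 + 9.6*o^2 + 3.37*o + 3.17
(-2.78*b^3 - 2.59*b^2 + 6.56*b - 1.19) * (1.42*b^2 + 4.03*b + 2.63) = -3.9476*b^5 - 14.8812*b^4 - 8.4339*b^3 + 17.9353*b^2 + 12.4571*b - 3.1297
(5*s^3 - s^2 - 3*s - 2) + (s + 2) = 5*s^3 - s^2 - 2*s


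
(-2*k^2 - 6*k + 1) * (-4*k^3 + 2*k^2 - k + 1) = 8*k^5 + 20*k^4 - 14*k^3 + 6*k^2 - 7*k + 1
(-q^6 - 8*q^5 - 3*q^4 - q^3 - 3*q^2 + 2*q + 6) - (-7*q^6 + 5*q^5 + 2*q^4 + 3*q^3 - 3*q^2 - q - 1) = 6*q^6 - 13*q^5 - 5*q^4 - 4*q^3 + 3*q + 7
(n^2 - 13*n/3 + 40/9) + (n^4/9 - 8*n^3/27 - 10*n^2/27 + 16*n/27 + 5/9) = n^4/9 - 8*n^3/27 + 17*n^2/27 - 101*n/27 + 5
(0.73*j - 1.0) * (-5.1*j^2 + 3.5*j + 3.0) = -3.723*j^3 + 7.655*j^2 - 1.31*j - 3.0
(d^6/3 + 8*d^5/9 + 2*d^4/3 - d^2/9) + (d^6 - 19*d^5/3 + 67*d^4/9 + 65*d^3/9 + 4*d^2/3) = 4*d^6/3 - 49*d^5/9 + 73*d^4/9 + 65*d^3/9 + 11*d^2/9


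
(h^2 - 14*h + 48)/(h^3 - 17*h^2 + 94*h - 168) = (h - 8)/(h^2 - 11*h + 28)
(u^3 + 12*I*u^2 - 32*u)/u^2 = u + 12*I - 32/u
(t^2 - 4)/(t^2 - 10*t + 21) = (t^2 - 4)/(t^2 - 10*t + 21)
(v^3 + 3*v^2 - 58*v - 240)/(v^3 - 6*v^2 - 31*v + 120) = (v + 6)/(v - 3)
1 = 1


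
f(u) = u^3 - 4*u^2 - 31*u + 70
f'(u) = 3*u^2 - 8*u - 31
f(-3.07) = 98.54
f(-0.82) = 92.18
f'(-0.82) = -22.42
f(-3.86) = 72.55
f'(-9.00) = 284.00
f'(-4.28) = 58.20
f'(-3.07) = 21.83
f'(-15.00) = 764.00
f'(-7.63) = 204.69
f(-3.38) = 90.47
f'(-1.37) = -14.41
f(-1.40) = 102.82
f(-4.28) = 51.00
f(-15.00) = -3740.00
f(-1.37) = 102.39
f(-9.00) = -704.00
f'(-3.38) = 30.31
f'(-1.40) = -13.92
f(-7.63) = -370.53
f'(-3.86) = 44.58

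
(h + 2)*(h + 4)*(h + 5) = h^3 + 11*h^2 + 38*h + 40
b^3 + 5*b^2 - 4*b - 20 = (b - 2)*(b + 2)*(b + 5)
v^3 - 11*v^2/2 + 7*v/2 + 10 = (v - 4)*(v - 5/2)*(v + 1)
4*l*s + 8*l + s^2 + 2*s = (4*l + s)*(s + 2)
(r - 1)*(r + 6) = r^2 + 5*r - 6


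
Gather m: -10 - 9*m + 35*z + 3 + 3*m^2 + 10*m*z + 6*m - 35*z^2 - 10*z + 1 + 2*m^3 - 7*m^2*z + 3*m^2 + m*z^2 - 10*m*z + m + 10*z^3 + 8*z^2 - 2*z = 2*m^3 + m^2*(6 - 7*z) + m*(z^2 - 2) + 10*z^3 - 27*z^2 + 23*z - 6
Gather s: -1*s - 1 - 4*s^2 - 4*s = -4*s^2 - 5*s - 1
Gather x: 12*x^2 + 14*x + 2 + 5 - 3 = 12*x^2 + 14*x + 4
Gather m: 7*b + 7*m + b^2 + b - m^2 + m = b^2 + 8*b - m^2 + 8*m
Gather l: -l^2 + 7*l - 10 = -l^2 + 7*l - 10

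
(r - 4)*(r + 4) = r^2 - 16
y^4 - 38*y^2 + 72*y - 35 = (y - 5)*(y - 1)^2*(y + 7)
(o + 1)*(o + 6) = o^2 + 7*o + 6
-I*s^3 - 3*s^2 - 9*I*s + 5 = (s - 5*I)*(s + I)*(-I*s + 1)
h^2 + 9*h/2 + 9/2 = (h + 3/2)*(h + 3)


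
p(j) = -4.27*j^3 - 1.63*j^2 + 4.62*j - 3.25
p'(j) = -12.81*j^2 - 3.26*j + 4.62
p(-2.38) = 34.09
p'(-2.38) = -60.18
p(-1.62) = 3.14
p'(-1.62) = -23.72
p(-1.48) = 0.18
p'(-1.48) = -18.61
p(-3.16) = 100.61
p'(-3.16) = -112.99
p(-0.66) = -5.78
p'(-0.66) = 1.19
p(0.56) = -1.92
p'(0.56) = -1.22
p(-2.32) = 30.58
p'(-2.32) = -56.77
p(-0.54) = -5.55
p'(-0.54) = 2.65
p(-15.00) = 13971.95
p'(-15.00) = -2828.73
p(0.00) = -3.25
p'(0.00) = 4.62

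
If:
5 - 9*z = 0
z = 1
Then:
No Solution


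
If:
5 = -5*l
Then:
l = -1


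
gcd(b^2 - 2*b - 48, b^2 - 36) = b + 6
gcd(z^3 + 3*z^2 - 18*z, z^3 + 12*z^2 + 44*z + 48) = z + 6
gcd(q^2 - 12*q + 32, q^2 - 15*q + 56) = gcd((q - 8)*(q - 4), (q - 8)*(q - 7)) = q - 8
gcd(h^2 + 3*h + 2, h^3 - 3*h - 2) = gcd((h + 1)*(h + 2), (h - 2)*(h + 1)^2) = h + 1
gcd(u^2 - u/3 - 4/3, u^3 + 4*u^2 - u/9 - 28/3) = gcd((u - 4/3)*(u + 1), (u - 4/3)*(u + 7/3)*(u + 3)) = u - 4/3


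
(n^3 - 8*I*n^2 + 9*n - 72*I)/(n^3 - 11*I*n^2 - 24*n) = (n + 3*I)/n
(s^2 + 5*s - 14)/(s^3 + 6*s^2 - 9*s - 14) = 1/(s + 1)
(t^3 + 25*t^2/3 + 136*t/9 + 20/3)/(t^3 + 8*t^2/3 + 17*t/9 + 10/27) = 3*(t + 6)/(3*t + 1)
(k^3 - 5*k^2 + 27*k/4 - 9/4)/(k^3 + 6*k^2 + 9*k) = (4*k^3 - 20*k^2 + 27*k - 9)/(4*k*(k^2 + 6*k + 9))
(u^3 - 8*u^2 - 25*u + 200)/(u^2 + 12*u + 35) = (u^2 - 13*u + 40)/(u + 7)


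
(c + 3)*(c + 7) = c^2 + 10*c + 21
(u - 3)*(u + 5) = u^2 + 2*u - 15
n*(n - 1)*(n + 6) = n^3 + 5*n^2 - 6*n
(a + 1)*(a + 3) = a^2 + 4*a + 3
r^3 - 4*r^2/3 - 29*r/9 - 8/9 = (r - 8/3)*(r + 1/3)*(r + 1)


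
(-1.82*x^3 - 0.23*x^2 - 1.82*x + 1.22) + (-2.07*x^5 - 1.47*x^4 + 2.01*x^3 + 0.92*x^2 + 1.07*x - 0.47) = -2.07*x^5 - 1.47*x^4 + 0.19*x^3 + 0.69*x^2 - 0.75*x + 0.75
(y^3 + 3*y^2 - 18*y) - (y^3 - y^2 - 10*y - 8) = 4*y^2 - 8*y + 8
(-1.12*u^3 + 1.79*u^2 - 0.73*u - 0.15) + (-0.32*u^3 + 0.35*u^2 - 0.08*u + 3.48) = -1.44*u^3 + 2.14*u^2 - 0.81*u + 3.33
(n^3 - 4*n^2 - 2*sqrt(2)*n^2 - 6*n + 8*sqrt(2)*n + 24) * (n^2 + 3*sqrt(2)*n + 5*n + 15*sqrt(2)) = n^5 + n^4 + sqrt(2)*n^4 - 38*n^3 + sqrt(2)*n^3 - 38*sqrt(2)*n^2 - 18*n^2 - 18*sqrt(2)*n + 360*n + 360*sqrt(2)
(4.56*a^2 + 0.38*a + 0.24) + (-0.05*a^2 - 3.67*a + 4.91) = 4.51*a^2 - 3.29*a + 5.15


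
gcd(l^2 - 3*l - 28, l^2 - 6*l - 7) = l - 7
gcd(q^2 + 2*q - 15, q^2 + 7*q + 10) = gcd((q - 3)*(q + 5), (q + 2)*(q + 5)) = q + 5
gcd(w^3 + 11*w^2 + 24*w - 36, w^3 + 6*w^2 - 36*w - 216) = w^2 + 12*w + 36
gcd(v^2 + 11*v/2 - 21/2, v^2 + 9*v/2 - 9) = v - 3/2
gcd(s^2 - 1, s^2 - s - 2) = s + 1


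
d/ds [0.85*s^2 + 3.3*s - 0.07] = 1.7*s + 3.3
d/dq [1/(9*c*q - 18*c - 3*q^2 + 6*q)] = (-3*c + 2*q - 2)/(3*(3*c*q - 6*c - q^2 + 2*q)^2)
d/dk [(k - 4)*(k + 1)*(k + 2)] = 3*k^2 - 2*k - 10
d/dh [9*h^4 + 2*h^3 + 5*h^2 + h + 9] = 36*h^3 + 6*h^2 + 10*h + 1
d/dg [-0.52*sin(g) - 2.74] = -0.52*cos(g)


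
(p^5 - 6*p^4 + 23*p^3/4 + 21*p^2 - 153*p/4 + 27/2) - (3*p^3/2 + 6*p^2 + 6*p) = p^5 - 6*p^4 + 17*p^3/4 + 15*p^2 - 177*p/4 + 27/2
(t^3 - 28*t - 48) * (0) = 0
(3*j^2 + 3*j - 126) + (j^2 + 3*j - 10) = 4*j^2 + 6*j - 136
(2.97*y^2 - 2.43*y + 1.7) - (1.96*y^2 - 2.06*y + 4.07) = 1.01*y^2 - 0.37*y - 2.37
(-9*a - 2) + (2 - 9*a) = -18*a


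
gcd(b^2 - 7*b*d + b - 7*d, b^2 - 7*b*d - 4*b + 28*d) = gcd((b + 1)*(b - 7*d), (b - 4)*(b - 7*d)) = b - 7*d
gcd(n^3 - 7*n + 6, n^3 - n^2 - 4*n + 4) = n^2 - 3*n + 2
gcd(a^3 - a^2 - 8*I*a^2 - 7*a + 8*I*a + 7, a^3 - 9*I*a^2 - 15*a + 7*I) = a^2 - 8*I*a - 7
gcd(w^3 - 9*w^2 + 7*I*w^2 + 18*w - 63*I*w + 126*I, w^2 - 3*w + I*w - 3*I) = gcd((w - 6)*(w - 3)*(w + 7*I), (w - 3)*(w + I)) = w - 3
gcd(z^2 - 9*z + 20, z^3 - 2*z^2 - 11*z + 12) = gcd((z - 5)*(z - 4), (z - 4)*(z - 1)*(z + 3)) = z - 4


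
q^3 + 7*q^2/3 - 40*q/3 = q*(q - 8/3)*(q + 5)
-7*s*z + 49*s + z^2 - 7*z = (-7*s + z)*(z - 7)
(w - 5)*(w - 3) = w^2 - 8*w + 15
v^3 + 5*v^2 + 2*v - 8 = (v - 1)*(v + 2)*(v + 4)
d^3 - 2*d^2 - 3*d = d*(d - 3)*(d + 1)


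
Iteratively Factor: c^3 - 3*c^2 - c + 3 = (c - 3)*(c^2 - 1) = (c - 3)*(c - 1)*(c + 1)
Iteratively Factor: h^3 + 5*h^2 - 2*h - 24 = (h - 2)*(h^2 + 7*h + 12) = (h - 2)*(h + 3)*(h + 4)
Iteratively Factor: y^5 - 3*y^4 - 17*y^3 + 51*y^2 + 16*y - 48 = (y - 4)*(y^4 + y^3 - 13*y^2 - y + 12) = (y - 4)*(y - 3)*(y^3 + 4*y^2 - y - 4) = (y - 4)*(y - 3)*(y + 1)*(y^2 + 3*y - 4) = (y - 4)*(y - 3)*(y + 1)*(y + 4)*(y - 1)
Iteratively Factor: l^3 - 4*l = (l - 2)*(l^2 + 2*l) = (l - 2)*(l + 2)*(l)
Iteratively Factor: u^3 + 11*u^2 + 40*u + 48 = (u + 4)*(u^2 + 7*u + 12) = (u + 3)*(u + 4)*(u + 4)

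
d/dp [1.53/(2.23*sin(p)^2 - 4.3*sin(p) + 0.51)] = (6.579 - 6.8238*sin(p))*cos(p)/(2.23*sin(p)^2 - 4.3*sin(p) + 0.51)^2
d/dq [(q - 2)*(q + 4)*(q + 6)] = 3*q^2 + 16*q + 4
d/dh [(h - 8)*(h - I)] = 2*h - 8 - I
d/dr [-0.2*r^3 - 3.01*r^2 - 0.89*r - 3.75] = -0.6*r^2 - 6.02*r - 0.89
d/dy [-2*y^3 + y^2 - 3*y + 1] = -6*y^2 + 2*y - 3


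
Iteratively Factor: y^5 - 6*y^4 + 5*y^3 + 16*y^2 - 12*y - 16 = (y - 2)*(y^4 - 4*y^3 - 3*y^2 + 10*y + 8) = (y - 2)*(y + 1)*(y^3 - 5*y^2 + 2*y + 8) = (y - 2)*(y + 1)^2*(y^2 - 6*y + 8) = (y - 4)*(y - 2)*(y + 1)^2*(y - 2)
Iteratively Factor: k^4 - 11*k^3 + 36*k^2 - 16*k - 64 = (k - 4)*(k^3 - 7*k^2 + 8*k + 16) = (k - 4)^2*(k^2 - 3*k - 4) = (k - 4)^3*(k + 1)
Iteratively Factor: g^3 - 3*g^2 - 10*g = (g)*(g^2 - 3*g - 10) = g*(g + 2)*(g - 5)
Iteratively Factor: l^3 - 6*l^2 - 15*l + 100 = (l - 5)*(l^2 - l - 20) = (l - 5)*(l + 4)*(l - 5)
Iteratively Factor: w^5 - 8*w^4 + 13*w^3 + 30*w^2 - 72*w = (w + 2)*(w^4 - 10*w^3 + 33*w^2 - 36*w) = (w - 3)*(w + 2)*(w^3 - 7*w^2 + 12*w) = w*(w - 3)*(w + 2)*(w^2 - 7*w + 12) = w*(w - 4)*(w - 3)*(w + 2)*(w - 3)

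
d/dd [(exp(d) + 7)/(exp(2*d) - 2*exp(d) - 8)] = (2*(1 - exp(d))*(exp(d) + 7) + exp(2*d) - 2*exp(d) - 8)*exp(d)/(-exp(2*d) + 2*exp(d) + 8)^2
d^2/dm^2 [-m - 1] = 0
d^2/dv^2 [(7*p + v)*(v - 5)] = 2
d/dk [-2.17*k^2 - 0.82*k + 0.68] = -4.34*k - 0.82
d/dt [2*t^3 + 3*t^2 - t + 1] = 6*t^2 + 6*t - 1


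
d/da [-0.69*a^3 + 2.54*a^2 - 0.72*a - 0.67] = -2.07*a^2 + 5.08*a - 0.72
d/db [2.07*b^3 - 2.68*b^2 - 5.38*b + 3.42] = 6.21*b^2 - 5.36*b - 5.38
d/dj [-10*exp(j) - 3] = -10*exp(j)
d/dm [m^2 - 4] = 2*m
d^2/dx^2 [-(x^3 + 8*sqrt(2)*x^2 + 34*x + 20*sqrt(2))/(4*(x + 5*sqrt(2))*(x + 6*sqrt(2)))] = 20*(-x^3 - 15*sqrt(2)*x^2 - 150*x - 250*sqrt(2))/(x^6 + 33*sqrt(2)*x^5 + 906*x^4 + 6622*sqrt(2)*x^3 + 54360*x^2 + 118800*sqrt(2)*x + 216000)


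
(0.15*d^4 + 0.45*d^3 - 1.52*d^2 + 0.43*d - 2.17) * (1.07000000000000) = 0.1605*d^4 + 0.4815*d^3 - 1.6264*d^2 + 0.4601*d - 2.3219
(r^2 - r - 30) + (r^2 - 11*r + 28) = 2*r^2 - 12*r - 2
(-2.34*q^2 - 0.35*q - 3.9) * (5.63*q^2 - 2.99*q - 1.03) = -13.1742*q^4 + 5.0261*q^3 - 18.5003*q^2 + 12.0215*q + 4.017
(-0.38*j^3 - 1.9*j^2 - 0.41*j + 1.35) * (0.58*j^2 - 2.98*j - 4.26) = -0.2204*j^5 + 0.0304000000000002*j^4 + 7.043*j^3 + 10.0988*j^2 - 2.2764*j - 5.751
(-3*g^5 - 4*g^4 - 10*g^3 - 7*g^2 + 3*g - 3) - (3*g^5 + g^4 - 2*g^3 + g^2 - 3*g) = -6*g^5 - 5*g^4 - 8*g^3 - 8*g^2 + 6*g - 3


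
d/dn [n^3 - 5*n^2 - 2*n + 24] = 3*n^2 - 10*n - 2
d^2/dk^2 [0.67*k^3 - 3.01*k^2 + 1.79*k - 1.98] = 4.02*k - 6.02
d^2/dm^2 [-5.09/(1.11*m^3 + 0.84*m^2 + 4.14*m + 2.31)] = ((33.8994*m + 8.5512)*(1.11*m^3 + 0.84*m^2 + 4.14*m + 2.31) - 5.09*(3.33*m^2 + 1.68*m + 4.14)*(6.66*m^2 + 3.36*m + 8.28))/(1.11*m^3 + 0.84*m^2 + 4.14*m + 2.31)^3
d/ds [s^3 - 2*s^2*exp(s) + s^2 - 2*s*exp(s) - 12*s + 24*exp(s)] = -2*s^2*exp(s) + 3*s^2 - 6*s*exp(s) + 2*s + 22*exp(s) - 12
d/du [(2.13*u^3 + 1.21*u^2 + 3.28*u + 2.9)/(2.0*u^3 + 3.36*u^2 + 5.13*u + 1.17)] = (4.7368*u^4 + 8.73379999999999*u^3 - 14.7372*u^2 - 16.6566*u - 11.0394)/(4.0*u^6 + 13.44*u^5 + 31.8096*u^4 + 39.1536*u^3 + 34.1793*u^2 + 12.0042*u + 1.3689)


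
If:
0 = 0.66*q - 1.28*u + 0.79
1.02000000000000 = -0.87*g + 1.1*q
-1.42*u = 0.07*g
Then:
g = -2.40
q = -0.97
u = 0.12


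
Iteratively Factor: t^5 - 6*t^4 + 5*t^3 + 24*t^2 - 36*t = (t - 2)*(t^4 - 4*t^3 - 3*t^2 + 18*t) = t*(t - 2)*(t^3 - 4*t^2 - 3*t + 18) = t*(t - 3)*(t - 2)*(t^2 - t - 6) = t*(t - 3)*(t - 2)*(t + 2)*(t - 3)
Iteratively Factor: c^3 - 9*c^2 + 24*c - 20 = (c - 2)*(c^2 - 7*c + 10) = (c - 5)*(c - 2)*(c - 2)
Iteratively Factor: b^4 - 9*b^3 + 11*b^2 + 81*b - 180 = (b - 5)*(b^3 - 4*b^2 - 9*b + 36) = (b - 5)*(b - 3)*(b^2 - b - 12) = (b - 5)*(b - 3)*(b + 3)*(b - 4)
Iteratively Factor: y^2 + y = (y + 1)*(y)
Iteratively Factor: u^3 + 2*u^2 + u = (u + 1)*(u^2 + u) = (u + 1)^2*(u)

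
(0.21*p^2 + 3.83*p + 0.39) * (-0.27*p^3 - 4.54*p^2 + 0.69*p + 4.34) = -0.0567*p^5 - 1.9875*p^4 - 17.3486*p^3 + 1.7835*p^2 + 16.8913*p + 1.6926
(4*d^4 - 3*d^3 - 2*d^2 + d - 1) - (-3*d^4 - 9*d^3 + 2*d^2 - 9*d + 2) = 7*d^4 + 6*d^3 - 4*d^2 + 10*d - 3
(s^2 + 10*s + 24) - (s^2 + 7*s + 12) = 3*s + 12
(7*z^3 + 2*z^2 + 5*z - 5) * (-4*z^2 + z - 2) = -28*z^5 - z^4 - 32*z^3 + 21*z^2 - 15*z + 10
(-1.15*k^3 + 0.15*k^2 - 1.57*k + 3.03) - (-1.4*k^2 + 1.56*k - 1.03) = -1.15*k^3 + 1.55*k^2 - 3.13*k + 4.06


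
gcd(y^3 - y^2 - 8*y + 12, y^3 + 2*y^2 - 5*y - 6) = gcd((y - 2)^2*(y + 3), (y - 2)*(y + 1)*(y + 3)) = y^2 + y - 6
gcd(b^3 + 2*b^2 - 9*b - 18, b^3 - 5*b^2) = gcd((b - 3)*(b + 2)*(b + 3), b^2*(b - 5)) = 1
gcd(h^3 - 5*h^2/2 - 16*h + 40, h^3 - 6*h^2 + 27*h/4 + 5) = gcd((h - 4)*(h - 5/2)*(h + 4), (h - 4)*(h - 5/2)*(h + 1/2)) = h^2 - 13*h/2 + 10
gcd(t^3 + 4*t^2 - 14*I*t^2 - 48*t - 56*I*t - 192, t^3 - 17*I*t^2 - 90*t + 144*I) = t^2 - 14*I*t - 48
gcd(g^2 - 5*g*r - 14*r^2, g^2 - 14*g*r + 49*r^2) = -g + 7*r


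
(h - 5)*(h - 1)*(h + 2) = h^3 - 4*h^2 - 7*h + 10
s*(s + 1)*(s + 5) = s^3 + 6*s^2 + 5*s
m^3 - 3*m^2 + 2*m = m*(m - 2)*(m - 1)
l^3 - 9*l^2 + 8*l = l*(l - 8)*(l - 1)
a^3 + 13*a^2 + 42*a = a*(a + 6)*(a + 7)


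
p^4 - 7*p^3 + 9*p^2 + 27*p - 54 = (p - 3)^3*(p + 2)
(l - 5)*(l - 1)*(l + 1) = l^3 - 5*l^2 - l + 5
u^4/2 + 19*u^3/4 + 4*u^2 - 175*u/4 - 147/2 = (u/2 + 1)*(u - 3)*(u + 7/2)*(u + 7)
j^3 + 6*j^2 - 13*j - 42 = (j - 3)*(j + 2)*(j + 7)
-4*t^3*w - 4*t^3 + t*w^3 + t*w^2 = (-2*t + w)*(2*t + w)*(t*w + t)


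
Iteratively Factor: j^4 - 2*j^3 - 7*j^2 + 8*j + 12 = (j + 1)*(j^3 - 3*j^2 - 4*j + 12) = (j - 2)*(j + 1)*(j^2 - j - 6) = (j - 2)*(j + 1)*(j + 2)*(j - 3)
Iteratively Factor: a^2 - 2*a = (a)*(a - 2)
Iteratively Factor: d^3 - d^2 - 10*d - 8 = (d + 2)*(d^2 - 3*d - 4) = (d + 1)*(d + 2)*(d - 4)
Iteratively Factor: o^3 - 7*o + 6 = (o - 1)*(o^2 + o - 6) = (o - 2)*(o - 1)*(o + 3)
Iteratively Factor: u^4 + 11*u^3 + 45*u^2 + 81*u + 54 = (u + 3)*(u^3 + 8*u^2 + 21*u + 18) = (u + 3)^2*(u^2 + 5*u + 6) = (u + 2)*(u + 3)^2*(u + 3)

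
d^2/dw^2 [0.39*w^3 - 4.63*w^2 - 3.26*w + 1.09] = 2.34*w - 9.26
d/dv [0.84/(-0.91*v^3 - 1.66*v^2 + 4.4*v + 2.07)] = (2.2932*v^2 + 2.7888*v - 3.696)/(0.91*v^3 + 1.66*v^2 - 4.4*v - 2.07)^2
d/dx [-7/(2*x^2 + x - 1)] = 7*(4*x + 1)/(2*x^2 + x - 1)^2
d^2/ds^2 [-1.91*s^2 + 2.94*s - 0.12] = -3.82000000000000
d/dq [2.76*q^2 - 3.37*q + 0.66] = 5.52*q - 3.37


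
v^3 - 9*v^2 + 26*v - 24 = (v - 4)*(v - 3)*(v - 2)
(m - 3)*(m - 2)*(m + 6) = m^3 + m^2 - 24*m + 36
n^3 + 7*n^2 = n^2*(n + 7)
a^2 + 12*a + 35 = (a + 5)*(a + 7)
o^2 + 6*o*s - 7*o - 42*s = (o - 7)*(o + 6*s)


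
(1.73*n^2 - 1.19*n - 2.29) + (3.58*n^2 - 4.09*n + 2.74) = 5.31*n^2 - 5.28*n + 0.45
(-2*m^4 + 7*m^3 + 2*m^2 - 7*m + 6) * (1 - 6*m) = 12*m^5 - 44*m^4 - 5*m^3 + 44*m^2 - 43*m + 6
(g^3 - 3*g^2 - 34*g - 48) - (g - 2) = g^3 - 3*g^2 - 35*g - 46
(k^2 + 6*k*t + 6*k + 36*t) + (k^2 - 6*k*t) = 2*k^2 + 6*k + 36*t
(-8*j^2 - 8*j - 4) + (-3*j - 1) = -8*j^2 - 11*j - 5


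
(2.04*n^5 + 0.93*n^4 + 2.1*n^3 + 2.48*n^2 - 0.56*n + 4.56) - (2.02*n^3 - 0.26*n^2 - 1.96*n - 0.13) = 2.04*n^5 + 0.93*n^4 + 0.0800000000000001*n^3 + 2.74*n^2 + 1.4*n + 4.69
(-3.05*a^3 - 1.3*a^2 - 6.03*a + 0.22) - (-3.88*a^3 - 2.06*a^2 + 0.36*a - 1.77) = 0.83*a^3 + 0.76*a^2 - 6.39*a + 1.99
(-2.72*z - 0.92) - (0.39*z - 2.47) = 1.55 - 3.11*z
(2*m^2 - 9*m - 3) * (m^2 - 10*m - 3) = 2*m^4 - 29*m^3 + 81*m^2 + 57*m + 9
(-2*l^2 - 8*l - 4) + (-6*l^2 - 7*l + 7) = -8*l^2 - 15*l + 3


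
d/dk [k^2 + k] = 2*k + 1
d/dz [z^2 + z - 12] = 2*z + 1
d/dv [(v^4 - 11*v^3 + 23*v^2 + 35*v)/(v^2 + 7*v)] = 2*(v^3 + 5*v^2 - 77*v + 63)/(v^2 + 14*v + 49)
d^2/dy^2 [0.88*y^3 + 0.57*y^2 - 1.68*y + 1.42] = 5.28*y + 1.14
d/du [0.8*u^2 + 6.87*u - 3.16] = 1.6*u + 6.87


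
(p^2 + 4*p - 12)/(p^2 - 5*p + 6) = (p + 6)/(p - 3)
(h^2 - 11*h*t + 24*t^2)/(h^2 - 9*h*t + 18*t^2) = (-h + 8*t)/(-h + 6*t)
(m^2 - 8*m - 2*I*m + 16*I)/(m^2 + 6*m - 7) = (m^2 - 8*m - 2*I*m + 16*I)/(m^2 + 6*m - 7)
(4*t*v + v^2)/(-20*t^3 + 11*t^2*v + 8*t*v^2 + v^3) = v/(-5*t^2 + 4*t*v + v^2)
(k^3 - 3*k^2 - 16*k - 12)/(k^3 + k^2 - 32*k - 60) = (k + 1)/(k + 5)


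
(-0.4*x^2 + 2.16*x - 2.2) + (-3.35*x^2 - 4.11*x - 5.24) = -3.75*x^2 - 1.95*x - 7.44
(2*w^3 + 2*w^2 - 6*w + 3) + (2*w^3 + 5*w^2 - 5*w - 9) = 4*w^3 + 7*w^2 - 11*w - 6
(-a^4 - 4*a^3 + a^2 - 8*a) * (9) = -9*a^4 - 36*a^3 + 9*a^2 - 72*a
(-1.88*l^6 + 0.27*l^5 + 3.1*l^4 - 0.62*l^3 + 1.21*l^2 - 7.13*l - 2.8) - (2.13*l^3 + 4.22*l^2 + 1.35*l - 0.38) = -1.88*l^6 + 0.27*l^5 + 3.1*l^4 - 2.75*l^3 - 3.01*l^2 - 8.48*l - 2.42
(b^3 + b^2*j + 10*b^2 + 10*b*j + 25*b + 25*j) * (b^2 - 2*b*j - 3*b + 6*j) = b^5 - b^4*j + 7*b^4 - 2*b^3*j^2 - 7*b^3*j - 5*b^3 - 14*b^2*j^2 + 5*b^2*j - 75*b^2 + 10*b*j^2 + 75*b*j + 150*j^2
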